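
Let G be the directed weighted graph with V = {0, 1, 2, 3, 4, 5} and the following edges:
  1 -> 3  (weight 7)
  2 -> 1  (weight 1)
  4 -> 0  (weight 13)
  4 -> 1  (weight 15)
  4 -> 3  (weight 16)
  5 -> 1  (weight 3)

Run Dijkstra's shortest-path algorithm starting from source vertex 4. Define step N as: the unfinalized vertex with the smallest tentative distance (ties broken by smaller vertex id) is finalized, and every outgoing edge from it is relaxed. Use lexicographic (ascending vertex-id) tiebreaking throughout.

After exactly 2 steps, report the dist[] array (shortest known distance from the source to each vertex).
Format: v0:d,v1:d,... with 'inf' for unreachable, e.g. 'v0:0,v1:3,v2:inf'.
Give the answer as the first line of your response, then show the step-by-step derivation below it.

v0:13,v1:15,v2:inf,v3:16,v4:0,v5:inf

step 1: dist = v0:13,v1:15,v2:inf,v3:16,v4:0,v5:inf
step 2: dist = v0:13,v1:15,v2:inf,v3:16,v4:0,v5:inf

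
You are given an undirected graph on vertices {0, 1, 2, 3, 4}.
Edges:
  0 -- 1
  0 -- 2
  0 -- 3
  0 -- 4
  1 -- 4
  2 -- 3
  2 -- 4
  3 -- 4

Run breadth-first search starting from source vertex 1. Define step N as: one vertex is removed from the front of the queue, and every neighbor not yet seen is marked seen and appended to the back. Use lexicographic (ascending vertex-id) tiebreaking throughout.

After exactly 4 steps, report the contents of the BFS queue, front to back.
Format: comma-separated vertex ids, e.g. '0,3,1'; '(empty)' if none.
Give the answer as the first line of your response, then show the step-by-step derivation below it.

3

step 1: dequeue 1; queue=[0,4]; order=1
step 2: dequeue 0; queue=[4,2,3]; order=1,0
step 3: dequeue 4; queue=[2,3]; order=1,0,4
step 4: dequeue 2; queue=[3]; order=1,0,4,2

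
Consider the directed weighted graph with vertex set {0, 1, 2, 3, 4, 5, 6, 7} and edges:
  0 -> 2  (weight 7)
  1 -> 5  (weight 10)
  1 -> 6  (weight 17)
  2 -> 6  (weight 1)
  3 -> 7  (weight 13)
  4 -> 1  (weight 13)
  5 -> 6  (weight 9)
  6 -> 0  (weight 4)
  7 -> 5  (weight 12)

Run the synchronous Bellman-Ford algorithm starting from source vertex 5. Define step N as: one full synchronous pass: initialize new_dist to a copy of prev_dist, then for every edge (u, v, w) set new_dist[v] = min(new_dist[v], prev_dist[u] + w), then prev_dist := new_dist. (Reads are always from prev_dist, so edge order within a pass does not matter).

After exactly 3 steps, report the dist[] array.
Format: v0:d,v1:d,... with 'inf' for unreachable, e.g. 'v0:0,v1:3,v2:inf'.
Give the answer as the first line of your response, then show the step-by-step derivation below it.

v0:13,v1:inf,v2:20,v3:inf,v4:inf,v5:0,v6:9,v7:inf

step 1: dist = v0:inf,v1:inf,v2:inf,v3:inf,v4:inf,v5:0,v6:9,v7:inf
step 2: dist = v0:13,v1:inf,v2:inf,v3:inf,v4:inf,v5:0,v6:9,v7:inf
step 3: dist = v0:13,v1:inf,v2:20,v3:inf,v4:inf,v5:0,v6:9,v7:inf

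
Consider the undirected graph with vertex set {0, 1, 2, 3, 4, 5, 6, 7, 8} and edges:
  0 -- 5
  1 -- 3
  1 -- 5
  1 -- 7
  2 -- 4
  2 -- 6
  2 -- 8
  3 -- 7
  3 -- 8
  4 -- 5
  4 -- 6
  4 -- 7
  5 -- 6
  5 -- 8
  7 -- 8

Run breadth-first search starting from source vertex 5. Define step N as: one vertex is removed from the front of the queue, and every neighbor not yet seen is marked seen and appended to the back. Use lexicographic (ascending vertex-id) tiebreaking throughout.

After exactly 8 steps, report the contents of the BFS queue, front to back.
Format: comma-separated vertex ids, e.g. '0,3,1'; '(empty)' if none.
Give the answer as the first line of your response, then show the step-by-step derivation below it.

2

step 1: dequeue 5; queue=[0,1,4,6,8]; order=5
step 2: dequeue 0; queue=[1,4,6,8]; order=5,0
step 3: dequeue 1; queue=[4,6,8,3,7]; order=5,0,1
step 4: dequeue 4; queue=[6,8,3,7,2]; order=5,0,1,4
step 5: dequeue 6; queue=[8,3,7,2]; order=5,0,1,4,6
step 6: dequeue 8; queue=[3,7,2]; order=5,0,1,4,6,8
step 7: dequeue 3; queue=[7,2]; order=5,0,1,4,6,8,3
step 8: dequeue 7; queue=[2]; order=5,0,1,4,6,8,3,7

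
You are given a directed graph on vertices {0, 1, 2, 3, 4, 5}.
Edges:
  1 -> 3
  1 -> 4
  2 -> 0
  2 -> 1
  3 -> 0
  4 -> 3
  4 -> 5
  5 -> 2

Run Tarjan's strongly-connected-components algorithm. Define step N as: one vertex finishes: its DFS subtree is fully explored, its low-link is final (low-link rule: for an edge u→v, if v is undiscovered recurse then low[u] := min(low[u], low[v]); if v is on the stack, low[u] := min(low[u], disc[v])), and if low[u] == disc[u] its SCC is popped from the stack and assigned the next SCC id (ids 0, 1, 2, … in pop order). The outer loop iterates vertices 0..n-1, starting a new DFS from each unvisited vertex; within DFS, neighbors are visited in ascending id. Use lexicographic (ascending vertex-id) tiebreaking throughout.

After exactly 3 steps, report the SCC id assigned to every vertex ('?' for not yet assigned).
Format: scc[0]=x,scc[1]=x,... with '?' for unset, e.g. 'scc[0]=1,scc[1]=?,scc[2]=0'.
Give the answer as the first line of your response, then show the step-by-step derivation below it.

scc[0]=0,scc[1]=?,scc[2]=?,scc[3]=1,scc[4]=?,scc[5]=?

step 1: low=(low[0]=0,low[1]=?,low[2]=?,low[3]=?,low[4]=?,low[5]=?); scc=(scc[0]=0,scc[1]=?,scc[2]=?,scc[3]=?,scc[4]=?,scc[5]=?)
step 2: low=(low[0]=0,low[1]=1,low[2]=?,low[3]=2,low[4]=?,low[5]=?); scc=(scc[0]=0,scc[1]=?,scc[2]=?,scc[3]=1,scc[4]=?,scc[5]=?)
step 3: low=(low[0]=0,low[1]=1,low[2]=1,low[3]=2,low[4]=3,low[5]=4); scc=(scc[0]=0,scc[1]=?,scc[2]=?,scc[3]=1,scc[4]=?,scc[5]=?)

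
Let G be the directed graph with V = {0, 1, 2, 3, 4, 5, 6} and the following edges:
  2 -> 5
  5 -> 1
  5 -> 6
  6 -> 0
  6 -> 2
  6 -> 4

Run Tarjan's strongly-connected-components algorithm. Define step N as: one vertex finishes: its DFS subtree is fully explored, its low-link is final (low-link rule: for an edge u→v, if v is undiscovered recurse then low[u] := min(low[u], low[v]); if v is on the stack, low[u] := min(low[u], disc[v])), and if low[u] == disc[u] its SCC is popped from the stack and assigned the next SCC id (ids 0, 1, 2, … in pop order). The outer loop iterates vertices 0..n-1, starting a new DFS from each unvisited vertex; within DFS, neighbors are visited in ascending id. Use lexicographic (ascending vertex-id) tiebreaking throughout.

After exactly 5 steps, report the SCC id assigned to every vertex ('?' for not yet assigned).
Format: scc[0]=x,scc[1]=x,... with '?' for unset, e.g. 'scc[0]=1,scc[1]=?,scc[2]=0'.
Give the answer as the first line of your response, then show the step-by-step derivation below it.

scc[0]=0,scc[1]=1,scc[2]=?,scc[3]=?,scc[4]=2,scc[5]=?,scc[6]=?

step 1: low=(low[0]=0,low[1]=?,low[2]=?,low[3]=?,low[4]=?,low[5]=?,low[6]=?); scc=(scc[0]=0,scc[1]=?,scc[2]=?,scc[3]=?,scc[4]=?,scc[5]=?,scc[6]=?)
step 2: low=(low[0]=0,low[1]=1,low[2]=?,low[3]=?,low[4]=?,low[5]=?,low[6]=?); scc=(scc[0]=0,scc[1]=1,scc[2]=?,scc[3]=?,scc[4]=?,scc[5]=?,scc[6]=?)
step 3: low=(low[0]=0,low[1]=1,low[2]=2,low[3]=?,low[4]=5,low[5]=3,low[6]=2); scc=(scc[0]=0,scc[1]=1,scc[2]=?,scc[3]=?,scc[4]=2,scc[5]=?,scc[6]=?)
step 4: low=(low[0]=0,low[1]=1,low[2]=2,low[3]=?,low[4]=5,low[5]=3,low[6]=2); scc=(scc[0]=0,scc[1]=1,scc[2]=?,scc[3]=?,scc[4]=2,scc[5]=?,scc[6]=?)
step 5: low=(low[0]=0,low[1]=1,low[2]=2,low[3]=?,low[4]=5,low[5]=2,low[6]=2); scc=(scc[0]=0,scc[1]=1,scc[2]=?,scc[3]=?,scc[4]=2,scc[5]=?,scc[6]=?)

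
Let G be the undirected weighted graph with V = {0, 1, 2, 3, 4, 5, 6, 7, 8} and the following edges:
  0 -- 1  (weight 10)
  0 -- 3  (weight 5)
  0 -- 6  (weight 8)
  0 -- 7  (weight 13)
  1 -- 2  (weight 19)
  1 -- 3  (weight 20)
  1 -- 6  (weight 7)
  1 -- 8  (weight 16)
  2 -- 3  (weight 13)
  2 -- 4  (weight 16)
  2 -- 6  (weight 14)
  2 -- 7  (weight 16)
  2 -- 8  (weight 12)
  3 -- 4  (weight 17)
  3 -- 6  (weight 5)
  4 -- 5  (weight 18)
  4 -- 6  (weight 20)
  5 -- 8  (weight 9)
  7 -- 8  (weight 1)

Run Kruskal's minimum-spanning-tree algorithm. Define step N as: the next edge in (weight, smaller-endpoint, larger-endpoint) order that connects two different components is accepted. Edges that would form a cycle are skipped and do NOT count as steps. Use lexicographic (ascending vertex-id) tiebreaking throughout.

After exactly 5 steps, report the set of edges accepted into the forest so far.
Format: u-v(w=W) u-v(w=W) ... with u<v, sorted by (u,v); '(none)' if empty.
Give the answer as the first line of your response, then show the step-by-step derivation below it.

0-3(w=5) 1-6(w=7) 3-6(w=5) 5-8(w=9) 7-8(w=1)

step 1: add edge 7-8 (w=1); MST = {7-8(w=1)}
step 2: add edge 0-3 (w=5); MST = {0-3(w=5) 7-8(w=1)}
step 3: add edge 3-6 (w=5); MST = {0-3(w=5) 3-6(w=5) 7-8(w=1)}
step 4: add edge 1-6 (w=7); MST = {0-3(w=5) 1-6(w=7) 3-6(w=5) 7-8(w=1)}
step 5: add edge 5-8 (w=9); MST = {0-3(w=5) 1-6(w=7) 3-6(w=5) 5-8(w=9) 7-8(w=1)}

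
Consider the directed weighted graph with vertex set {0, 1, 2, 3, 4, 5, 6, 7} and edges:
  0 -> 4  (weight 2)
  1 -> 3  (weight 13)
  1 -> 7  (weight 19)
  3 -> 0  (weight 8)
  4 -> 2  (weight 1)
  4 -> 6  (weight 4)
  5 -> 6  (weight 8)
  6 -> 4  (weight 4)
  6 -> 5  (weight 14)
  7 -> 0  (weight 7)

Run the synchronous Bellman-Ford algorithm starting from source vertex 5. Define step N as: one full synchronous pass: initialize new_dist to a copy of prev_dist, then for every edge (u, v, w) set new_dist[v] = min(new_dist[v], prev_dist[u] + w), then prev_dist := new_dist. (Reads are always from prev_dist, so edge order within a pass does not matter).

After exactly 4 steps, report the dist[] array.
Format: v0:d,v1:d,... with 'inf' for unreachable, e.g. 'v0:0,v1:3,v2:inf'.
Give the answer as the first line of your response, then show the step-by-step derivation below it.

v0:inf,v1:inf,v2:13,v3:inf,v4:12,v5:0,v6:8,v7:inf

step 1: dist = v0:inf,v1:inf,v2:inf,v3:inf,v4:inf,v5:0,v6:8,v7:inf
step 2: dist = v0:inf,v1:inf,v2:inf,v3:inf,v4:12,v5:0,v6:8,v7:inf
step 3: dist = v0:inf,v1:inf,v2:13,v3:inf,v4:12,v5:0,v6:8,v7:inf
step 4: dist = v0:inf,v1:inf,v2:13,v3:inf,v4:12,v5:0,v6:8,v7:inf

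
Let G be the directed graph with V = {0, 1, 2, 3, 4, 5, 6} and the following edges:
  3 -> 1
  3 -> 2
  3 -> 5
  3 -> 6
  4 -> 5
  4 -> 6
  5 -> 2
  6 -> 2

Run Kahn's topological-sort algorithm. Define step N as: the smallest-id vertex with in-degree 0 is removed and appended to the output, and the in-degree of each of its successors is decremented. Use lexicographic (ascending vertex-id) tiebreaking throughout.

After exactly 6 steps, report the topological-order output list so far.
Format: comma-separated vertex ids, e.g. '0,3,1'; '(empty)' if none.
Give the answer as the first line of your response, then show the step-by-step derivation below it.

0,3,1,4,5,6

step 1: output 0; order=[0]; indeg=(0,1,3,0,0,2,2)
step 2: output 3; order=[0,3]; indeg=(0,0,2,0,0,1,1)
step 3: output 1; order=[0,3,1]; indeg=(0,0,2,0,0,1,1)
step 4: output 4; order=[0,3,1,4]; indeg=(0,0,2,0,0,0,0)
step 5: output 5; order=[0,3,1,4,5]; indeg=(0,0,1,0,0,0,0)
step 6: output 6; order=[0,3,1,4,5,6]; indeg=(0,0,0,0,0,0,0)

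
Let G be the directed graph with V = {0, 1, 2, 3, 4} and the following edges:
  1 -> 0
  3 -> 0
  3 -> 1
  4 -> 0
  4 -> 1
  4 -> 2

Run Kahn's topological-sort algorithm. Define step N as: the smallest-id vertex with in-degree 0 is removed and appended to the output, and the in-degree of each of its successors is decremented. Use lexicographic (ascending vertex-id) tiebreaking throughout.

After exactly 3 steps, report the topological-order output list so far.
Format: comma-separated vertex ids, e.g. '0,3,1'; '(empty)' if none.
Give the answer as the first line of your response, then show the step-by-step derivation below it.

3,4,1

step 1: output 3; order=[3]; indeg=(2,1,1,0,0)
step 2: output 4; order=[3,4]; indeg=(1,0,0,0,0)
step 3: output 1; order=[3,4,1]; indeg=(0,0,0,0,0)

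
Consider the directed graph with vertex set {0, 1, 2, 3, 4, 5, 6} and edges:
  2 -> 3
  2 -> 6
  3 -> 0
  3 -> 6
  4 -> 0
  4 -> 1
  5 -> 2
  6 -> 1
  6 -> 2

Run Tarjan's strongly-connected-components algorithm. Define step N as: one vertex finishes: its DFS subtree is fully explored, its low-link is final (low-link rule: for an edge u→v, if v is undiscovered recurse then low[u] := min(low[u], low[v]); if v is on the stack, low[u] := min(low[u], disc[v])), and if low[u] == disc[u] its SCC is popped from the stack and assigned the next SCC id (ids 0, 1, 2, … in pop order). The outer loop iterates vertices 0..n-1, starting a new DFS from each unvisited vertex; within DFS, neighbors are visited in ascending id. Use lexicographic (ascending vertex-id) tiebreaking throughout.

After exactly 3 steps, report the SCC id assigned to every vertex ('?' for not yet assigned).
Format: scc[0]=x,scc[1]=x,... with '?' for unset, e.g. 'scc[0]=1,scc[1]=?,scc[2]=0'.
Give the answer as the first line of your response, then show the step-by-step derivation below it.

scc[0]=0,scc[1]=1,scc[2]=?,scc[3]=?,scc[4]=?,scc[5]=?,scc[6]=?

step 1: low=(low[0]=0,low[1]=?,low[2]=?,low[3]=?,low[4]=?,low[5]=?,low[6]=?); scc=(scc[0]=0,scc[1]=?,scc[2]=?,scc[3]=?,scc[4]=?,scc[5]=?,scc[6]=?)
step 2: low=(low[0]=0,low[1]=1,low[2]=?,low[3]=?,low[4]=?,low[5]=?,low[6]=?); scc=(scc[0]=0,scc[1]=1,scc[2]=?,scc[3]=?,scc[4]=?,scc[5]=?,scc[6]=?)
step 3: low=(low[0]=0,low[1]=1,low[2]=2,low[3]=3,low[4]=?,low[5]=?,low[6]=2); scc=(scc[0]=0,scc[1]=1,scc[2]=?,scc[3]=?,scc[4]=?,scc[5]=?,scc[6]=?)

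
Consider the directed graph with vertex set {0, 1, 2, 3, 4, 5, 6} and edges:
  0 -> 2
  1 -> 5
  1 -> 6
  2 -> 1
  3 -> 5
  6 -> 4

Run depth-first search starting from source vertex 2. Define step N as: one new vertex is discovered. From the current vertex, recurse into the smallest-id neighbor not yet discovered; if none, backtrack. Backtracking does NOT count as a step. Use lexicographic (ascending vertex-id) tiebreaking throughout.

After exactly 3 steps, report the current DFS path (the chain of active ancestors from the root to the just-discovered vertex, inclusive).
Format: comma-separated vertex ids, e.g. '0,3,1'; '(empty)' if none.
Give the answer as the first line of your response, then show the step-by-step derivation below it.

2,1,5

step 1: discover 2; path=2; order=2
step 2: discover 1; path=2>1; order=2,1
step 3: discover 5; path=2>1>5; order=2,1,5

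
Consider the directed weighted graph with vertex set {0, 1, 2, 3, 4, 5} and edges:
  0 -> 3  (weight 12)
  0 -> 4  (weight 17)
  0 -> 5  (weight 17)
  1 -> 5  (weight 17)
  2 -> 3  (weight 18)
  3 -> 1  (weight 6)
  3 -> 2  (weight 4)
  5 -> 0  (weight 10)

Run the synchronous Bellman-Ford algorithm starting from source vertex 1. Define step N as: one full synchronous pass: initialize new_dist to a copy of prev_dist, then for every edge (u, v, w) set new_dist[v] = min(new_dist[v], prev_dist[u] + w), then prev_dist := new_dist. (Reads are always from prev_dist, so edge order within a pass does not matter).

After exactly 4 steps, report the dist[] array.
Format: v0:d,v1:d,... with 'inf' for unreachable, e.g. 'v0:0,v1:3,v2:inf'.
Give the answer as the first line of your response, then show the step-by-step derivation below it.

v0:27,v1:0,v2:43,v3:39,v4:44,v5:17

step 1: dist = v0:inf,v1:0,v2:inf,v3:inf,v4:inf,v5:17
step 2: dist = v0:27,v1:0,v2:inf,v3:inf,v4:inf,v5:17
step 3: dist = v0:27,v1:0,v2:inf,v3:39,v4:44,v5:17
step 4: dist = v0:27,v1:0,v2:43,v3:39,v4:44,v5:17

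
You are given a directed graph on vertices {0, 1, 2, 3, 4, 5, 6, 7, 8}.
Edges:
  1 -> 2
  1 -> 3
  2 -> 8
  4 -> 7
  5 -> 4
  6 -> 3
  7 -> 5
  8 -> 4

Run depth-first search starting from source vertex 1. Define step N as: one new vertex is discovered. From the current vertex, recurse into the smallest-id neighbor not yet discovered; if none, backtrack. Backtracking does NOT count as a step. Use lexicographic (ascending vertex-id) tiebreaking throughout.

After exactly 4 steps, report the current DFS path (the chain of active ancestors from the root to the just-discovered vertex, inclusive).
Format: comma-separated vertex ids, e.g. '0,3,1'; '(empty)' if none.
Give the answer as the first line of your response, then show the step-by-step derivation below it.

1,2,8,4

step 1: discover 1; path=1; order=1
step 2: discover 2; path=1>2; order=1,2
step 3: discover 8; path=1>2>8; order=1,2,8
step 4: discover 4; path=1>2>8>4; order=1,2,8,4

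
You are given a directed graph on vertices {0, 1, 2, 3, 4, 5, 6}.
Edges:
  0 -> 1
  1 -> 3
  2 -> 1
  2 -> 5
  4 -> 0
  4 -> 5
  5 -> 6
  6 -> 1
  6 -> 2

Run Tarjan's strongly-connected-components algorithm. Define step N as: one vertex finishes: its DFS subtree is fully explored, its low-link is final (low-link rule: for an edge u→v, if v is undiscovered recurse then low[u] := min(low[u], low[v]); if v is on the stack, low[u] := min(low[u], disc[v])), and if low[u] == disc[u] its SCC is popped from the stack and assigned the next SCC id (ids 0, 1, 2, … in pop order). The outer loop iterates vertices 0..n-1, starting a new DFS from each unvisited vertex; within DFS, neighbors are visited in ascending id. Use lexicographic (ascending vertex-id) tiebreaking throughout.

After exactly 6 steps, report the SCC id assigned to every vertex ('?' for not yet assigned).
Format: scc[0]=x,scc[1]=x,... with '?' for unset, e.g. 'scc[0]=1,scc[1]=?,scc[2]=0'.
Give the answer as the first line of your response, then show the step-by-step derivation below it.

scc[0]=2,scc[1]=1,scc[2]=3,scc[3]=0,scc[4]=?,scc[5]=3,scc[6]=3

step 1: low=(low[0]=0,low[1]=1,low[2]=?,low[3]=2,low[4]=?,low[5]=?,low[6]=?); scc=(scc[0]=?,scc[1]=?,scc[2]=?,scc[3]=0,scc[4]=?,scc[5]=?,scc[6]=?)
step 2: low=(low[0]=0,low[1]=1,low[2]=?,low[3]=2,low[4]=?,low[5]=?,low[6]=?); scc=(scc[0]=?,scc[1]=1,scc[2]=?,scc[3]=0,scc[4]=?,scc[5]=?,scc[6]=?)
step 3: low=(low[0]=0,low[1]=1,low[2]=?,low[3]=2,low[4]=?,low[5]=?,low[6]=?); scc=(scc[0]=2,scc[1]=1,scc[2]=?,scc[3]=0,scc[4]=?,scc[5]=?,scc[6]=?)
step 4: low=(low[0]=0,low[1]=1,low[2]=3,low[3]=2,low[4]=?,low[5]=4,low[6]=3); scc=(scc[0]=2,scc[1]=1,scc[2]=?,scc[3]=0,scc[4]=?,scc[5]=?,scc[6]=?)
step 5: low=(low[0]=0,low[1]=1,low[2]=3,low[3]=2,low[4]=?,low[5]=3,low[6]=3); scc=(scc[0]=2,scc[1]=1,scc[2]=?,scc[3]=0,scc[4]=?,scc[5]=?,scc[6]=?)
step 6: low=(low[0]=0,low[1]=1,low[2]=3,low[3]=2,low[4]=?,low[5]=3,low[6]=3); scc=(scc[0]=2,scc[1]=1,scc[2]=3,scc[3]=0,scc[4]=?,scc[5]=3,scc[6]=3)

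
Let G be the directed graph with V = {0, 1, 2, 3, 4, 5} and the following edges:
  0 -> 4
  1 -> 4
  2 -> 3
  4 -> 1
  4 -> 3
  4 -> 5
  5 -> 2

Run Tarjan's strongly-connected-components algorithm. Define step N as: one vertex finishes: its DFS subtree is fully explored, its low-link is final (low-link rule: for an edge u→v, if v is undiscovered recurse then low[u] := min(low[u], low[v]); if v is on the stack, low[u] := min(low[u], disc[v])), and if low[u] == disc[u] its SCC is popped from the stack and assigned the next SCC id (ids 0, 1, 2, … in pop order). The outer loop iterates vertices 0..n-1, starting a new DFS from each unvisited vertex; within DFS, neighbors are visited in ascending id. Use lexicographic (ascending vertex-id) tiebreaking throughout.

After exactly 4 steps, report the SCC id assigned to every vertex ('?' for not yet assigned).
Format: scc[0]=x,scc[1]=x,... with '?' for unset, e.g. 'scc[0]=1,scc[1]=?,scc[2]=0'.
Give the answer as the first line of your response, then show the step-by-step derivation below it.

scc[0]=?,scc[1]=?,scc[2]=1,scc[3]=0,scc[4]=?,scc[5]=2

step 1: low=(low[0]=0,low[1]=1,low[2]=?,low[3]=?,low[4]=1,low[5]=?); scc=(scc[0]=?,scc[1]=?,scc[2]=?,scc[3]=?,scc[4]=?,scc[5]=?)
step 2: low=(low[0]=0,low[1]=1,low[2]=?,low[3]=3,low[4]=1,low[5]=?); scc=(scc[0]=?,scc[1]=?,scc[2]=?,scc[3]=0,scc[4]=?,scc[5]=?)
step 3: low=(low[0]=0,low[1]=1,low[2]=5,low[3]=3,low[4]=1,low[5]=4); scc=(scc[0]=?,scc[1]=?,scc[2]=1,scc[3]=0,scc[4]=?,scc[5]=?)
step 4: low=(low[0]=0,low[1]=1,low[2]=5,low[3]=3,low[4]=1,low[5]=4); scc=(scc[0]=?,scc[1]=?,scc[2]=1,scc[3]=0,scc[4]=?,scc[5]=2)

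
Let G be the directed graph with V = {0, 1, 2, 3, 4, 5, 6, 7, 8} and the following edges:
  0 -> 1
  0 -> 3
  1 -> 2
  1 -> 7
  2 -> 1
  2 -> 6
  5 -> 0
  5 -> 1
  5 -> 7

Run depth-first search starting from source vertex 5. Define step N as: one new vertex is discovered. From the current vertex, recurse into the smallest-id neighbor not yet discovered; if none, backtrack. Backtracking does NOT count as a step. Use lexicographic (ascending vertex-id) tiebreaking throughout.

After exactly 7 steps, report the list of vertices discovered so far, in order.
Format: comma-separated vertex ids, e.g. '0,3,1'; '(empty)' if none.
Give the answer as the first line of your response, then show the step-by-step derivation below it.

5,0,1,2,6,7,3

step 1: discover 5; path=5; order=5
step 2: discover 0; path=5>0; order=5,0
step 3: discover 1; path=5>0>1; order=5,0,1
step 4: discover 2; path=5>0>1>2; order=5,0,1,2
step 5: discover 6; path=5>0>1>2>6; order=5,0,1,2,6
step 6: discover 7; path=5>0>1>7; order=5,0,1,2,6,7
step 7: discover 3; path=5>0>3; order=5,0,1,2,6,7,3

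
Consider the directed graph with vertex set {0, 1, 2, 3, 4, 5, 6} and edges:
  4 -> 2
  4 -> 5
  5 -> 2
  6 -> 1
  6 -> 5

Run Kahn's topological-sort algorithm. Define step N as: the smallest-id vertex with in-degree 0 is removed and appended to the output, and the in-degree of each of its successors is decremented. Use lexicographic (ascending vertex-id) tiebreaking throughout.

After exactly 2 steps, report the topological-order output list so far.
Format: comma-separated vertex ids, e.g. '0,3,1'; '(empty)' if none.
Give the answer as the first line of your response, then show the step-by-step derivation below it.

0,3

step 1: output 0; order=[0]; indeg=(0,1,2,0,0,2,0)
step 2: output 3; order=[0,3]; indeg=(0,1,2,0,0,2,0)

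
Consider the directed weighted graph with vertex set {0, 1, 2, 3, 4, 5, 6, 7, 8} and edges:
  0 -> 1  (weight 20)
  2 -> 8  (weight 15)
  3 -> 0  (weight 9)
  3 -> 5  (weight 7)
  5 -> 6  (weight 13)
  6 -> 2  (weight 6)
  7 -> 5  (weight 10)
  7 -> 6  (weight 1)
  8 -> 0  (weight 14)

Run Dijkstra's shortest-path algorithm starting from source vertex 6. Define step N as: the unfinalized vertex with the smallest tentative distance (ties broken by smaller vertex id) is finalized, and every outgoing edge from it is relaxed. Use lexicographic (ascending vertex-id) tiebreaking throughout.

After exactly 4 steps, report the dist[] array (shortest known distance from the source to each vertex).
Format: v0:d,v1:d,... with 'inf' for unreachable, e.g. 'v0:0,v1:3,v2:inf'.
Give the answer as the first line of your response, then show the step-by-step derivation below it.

v0:35,v1:55,v2:6,v3:inf,v4:inf,v5:inf,v6:0,v7:inf,v8:21

step 1: dist = v0:inf,v1:inf,v2:6,v3:inf,v4:inf,v5:inf,v6:0,v7:inf,v8:inf
step 2: dist = v0:inf,v1:inf,v2:6,v3:inf,v4:inf,v5:inf,v6:0,v7:inf,v8:21
step 3: dist = v0:35,v1:inf,v2:6,v3:inf,v4:inf,v5:inf,v6:0,v7:inf,v8:21
step 4: dist = v0:35,v1:55,v2:6,v3:inf,v4:inf,v5:inf,v6:0,v7:inf,v8:21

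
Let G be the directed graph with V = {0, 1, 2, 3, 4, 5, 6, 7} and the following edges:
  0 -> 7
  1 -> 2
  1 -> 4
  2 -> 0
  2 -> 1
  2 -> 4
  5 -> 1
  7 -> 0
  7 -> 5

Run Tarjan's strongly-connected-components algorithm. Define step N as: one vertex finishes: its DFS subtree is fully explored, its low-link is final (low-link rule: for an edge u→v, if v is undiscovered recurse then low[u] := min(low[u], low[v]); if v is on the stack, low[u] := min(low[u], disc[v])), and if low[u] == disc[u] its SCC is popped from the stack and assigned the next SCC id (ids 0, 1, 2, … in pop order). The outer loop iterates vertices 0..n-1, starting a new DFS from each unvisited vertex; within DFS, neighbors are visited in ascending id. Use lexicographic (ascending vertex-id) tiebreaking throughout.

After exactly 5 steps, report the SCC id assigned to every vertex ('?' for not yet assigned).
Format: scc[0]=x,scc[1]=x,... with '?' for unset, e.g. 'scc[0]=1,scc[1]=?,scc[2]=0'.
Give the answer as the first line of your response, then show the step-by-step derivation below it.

scc[0]=?,scc[1]=?,scc[2]=?,scc[3]=?,scc[4]=0,scc[5]=?,scc[6]=?,scc[7]=?

step 1: low=(low[0]=0,low[1]=3,low[2]=0,low[3]=?,low[4]=5,low[5]=2,low[6]=?,low[7]=0); scc=(scc[0]=?,scc[1]=?,scc[2]=?,scc[3]=?,scc[4]=0,scc[5]=?,scc[6]=?,scc[7]=?)
step 2: low=(low[0]=0,low[1]=3,low[2]=0,low[3]=?,low[4]=5,low[5]=2,low[6]=?,low[7]=0); scc=(scc[0]=?,scc[1]=?,scc[2]=?,scc[3]=?,scc[4]=0,scc[5]=?,scc[6]=?,scc[7]=?)
step 3: low=(low[0]=0,low[1]=0,low[2]=0,low[3]=?,low[4]=5,low[5]=2,low[6]=?,low[7]=0); scc=(scc[0]=?,scc[1]=?,scc[2]=?,scc[3]=?,scc[4]=0,scc[5]=?,scc[6]=?,scc[7]=?)
step 4: low=(low[0]=0,low[1]=0,low[2]=0,low[3]=?,low[4]=5,low[5]=0,low[6]=?,low[7]=0); scc=(scc[0]=?,scc[1]=?,scc[2]=?,scc[3]=?,scc[4]=0,scc[5]=?,scc[6]=?,scc[7]=?)
step 5: low=(low[0]=0,low[1]=0,low[2]=0,low[3]=?,low[4]=5,low[5]=0,low[6]=?,low[7]=0); scc=(scc[0]=?,scc[1]=?,scc[2]=?,scc[3]=?,scc[4]=0,scc[5]=?,scc[6]=?,scc[7]=?)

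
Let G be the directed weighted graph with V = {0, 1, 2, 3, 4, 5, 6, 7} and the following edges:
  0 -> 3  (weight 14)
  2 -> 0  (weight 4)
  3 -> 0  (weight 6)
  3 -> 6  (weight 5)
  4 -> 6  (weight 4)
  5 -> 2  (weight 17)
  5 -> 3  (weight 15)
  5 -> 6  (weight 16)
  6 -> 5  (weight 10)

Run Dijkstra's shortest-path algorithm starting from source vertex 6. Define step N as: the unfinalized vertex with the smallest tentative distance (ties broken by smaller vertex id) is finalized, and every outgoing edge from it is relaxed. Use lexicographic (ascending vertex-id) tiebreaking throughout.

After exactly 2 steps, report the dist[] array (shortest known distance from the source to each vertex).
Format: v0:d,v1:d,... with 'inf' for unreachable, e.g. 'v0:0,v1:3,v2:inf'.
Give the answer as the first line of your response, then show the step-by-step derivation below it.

v0:inf,v1:inf,v2:27,v3:25,v4:inf,v5:10,v6:0,v7:inf

step 1: dist = v0:inf,v1:inf,v2:inf,v3:inf,v4:inf,v5:10,v6:0,v7:inf
step 2: dist = v0:inf,v1:inf,v2:27,v3:25,v4:inf,v5:10,v6:0,v7:inf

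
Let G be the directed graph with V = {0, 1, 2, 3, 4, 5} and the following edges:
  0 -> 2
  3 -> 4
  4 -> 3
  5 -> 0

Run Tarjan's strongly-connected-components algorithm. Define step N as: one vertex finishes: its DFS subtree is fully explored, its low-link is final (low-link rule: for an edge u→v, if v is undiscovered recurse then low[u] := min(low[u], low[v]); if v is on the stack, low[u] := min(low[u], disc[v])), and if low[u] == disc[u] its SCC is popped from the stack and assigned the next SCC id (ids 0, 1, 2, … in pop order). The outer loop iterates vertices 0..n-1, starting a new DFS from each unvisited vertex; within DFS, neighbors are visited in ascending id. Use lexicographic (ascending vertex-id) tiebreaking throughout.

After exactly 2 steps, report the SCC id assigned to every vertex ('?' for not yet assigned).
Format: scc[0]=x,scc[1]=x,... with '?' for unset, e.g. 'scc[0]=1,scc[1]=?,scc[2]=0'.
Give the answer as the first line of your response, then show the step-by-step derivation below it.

scc[0]=1,scc[1]=?,scc[2]=0,scc[3]=?,scc[4]=?,scc[5]=?

step 1: low=(low[0]=0,low[1]=?,low[2]=1,low[3]=?,low[4]=?,low[5]=?); scc=(scc[0]=?,scc[1]=?,scc[2]=0,scc[3]=?,scc[4]=?,scc[5]=?)
step 2: low=(low[0]=0,low[1]=?,low[2]=1,low[3]=?,low[4]=?,low[5]=?); scc=(scc[0]=1,scc[1]=?,scc[2]=0,scc[3]=?,scc[4]=?,scc[5]=?)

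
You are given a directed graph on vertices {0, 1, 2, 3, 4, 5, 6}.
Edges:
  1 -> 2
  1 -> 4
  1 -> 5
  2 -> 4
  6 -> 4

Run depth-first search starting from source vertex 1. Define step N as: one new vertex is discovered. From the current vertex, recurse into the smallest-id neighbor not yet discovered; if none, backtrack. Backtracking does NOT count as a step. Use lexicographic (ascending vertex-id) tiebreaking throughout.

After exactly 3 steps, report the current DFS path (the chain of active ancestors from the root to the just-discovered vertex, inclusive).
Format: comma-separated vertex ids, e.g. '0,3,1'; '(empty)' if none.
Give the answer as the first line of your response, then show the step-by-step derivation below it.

1,2,4

step 1: discover 1; path=1; order=1
step 2: discover 2; path=1>2; order=1,2
step 3: discover 4; path=1>2>4; order=1,2,4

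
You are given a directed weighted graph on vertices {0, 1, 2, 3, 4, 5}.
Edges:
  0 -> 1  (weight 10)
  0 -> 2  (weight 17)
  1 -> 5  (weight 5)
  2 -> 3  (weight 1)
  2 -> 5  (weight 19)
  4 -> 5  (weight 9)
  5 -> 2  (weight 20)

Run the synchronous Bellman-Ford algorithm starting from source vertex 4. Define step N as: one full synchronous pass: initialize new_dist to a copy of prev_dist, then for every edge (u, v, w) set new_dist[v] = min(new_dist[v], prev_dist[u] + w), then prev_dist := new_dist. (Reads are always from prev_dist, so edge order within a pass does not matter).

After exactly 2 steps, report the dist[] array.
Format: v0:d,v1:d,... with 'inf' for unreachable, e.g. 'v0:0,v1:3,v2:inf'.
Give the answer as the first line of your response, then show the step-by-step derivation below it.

v0:inf,v1:inf,v2:29,v3:inf,v4:0,v5:9

step 1: dist = v0:inf,v1:inf,v2:inf,v3:inf,v4:0,v5:9
step 2: dist = v0:inf,v1:inf,v2:29,v3:inf,v4:0,v5:9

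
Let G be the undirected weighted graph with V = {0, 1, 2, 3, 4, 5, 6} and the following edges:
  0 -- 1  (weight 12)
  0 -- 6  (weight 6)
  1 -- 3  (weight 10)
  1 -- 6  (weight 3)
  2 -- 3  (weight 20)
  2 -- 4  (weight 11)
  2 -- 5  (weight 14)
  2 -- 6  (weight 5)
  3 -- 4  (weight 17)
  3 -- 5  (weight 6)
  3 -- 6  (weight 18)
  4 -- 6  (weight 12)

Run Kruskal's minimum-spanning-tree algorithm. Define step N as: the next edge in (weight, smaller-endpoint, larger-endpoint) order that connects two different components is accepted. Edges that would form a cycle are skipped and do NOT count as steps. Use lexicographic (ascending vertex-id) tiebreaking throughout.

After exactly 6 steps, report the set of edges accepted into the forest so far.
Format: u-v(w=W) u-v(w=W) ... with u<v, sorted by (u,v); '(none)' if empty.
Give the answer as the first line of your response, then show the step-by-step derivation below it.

0-6(w=6) 1-3(w=10) 1-6(w=3) 2-4(w=11) 2-6(w=5) 3-5(w=6)

step 1: add edge 1-6 (w=3); MST = {1-6(w=3)}
step 2: add edge 2-6 (w=5); MST = {1-6(w=3) 2-6(w=5)}
step 3: add edge 0-6 (w=6); MST = {0-6(w=6) 1-6(w=3) 2-6(w=5)}
step 4: add edge 3-5 (w=6); MST = {0-6(w=6) 1-6(w=3) 2-6(w=5) 3-5(w=6)}
step 5: add edge 1-3 (w=10); MST = {0-6(w=6) 1-3(w=10) 1-6(w=3) 2-6(w=5) 3-5(w=6)}
step 6: add edge 2-4 (w=11); MST = {0-6(w=6) 1-3(w=10) 1-6(w=3) 2-4(w=11) 2-6(w=5) 3-5(w=6)}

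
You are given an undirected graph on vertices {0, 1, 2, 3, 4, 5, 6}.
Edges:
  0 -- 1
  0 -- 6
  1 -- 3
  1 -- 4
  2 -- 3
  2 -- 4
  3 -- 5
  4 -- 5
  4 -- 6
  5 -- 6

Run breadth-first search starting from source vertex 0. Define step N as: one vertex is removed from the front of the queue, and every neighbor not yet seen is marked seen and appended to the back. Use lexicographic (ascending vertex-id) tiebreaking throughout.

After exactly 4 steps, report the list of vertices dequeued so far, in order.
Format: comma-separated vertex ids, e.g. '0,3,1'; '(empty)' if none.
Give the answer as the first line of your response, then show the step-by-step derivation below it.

0,1,6,3

step 1: dequeue 0; queue=[1,6]; order=0
step 2: dequeue 1; queue=[6,3,4]; order=0,1
step 3: dequeue 6; queue=[3,4,5]; order=0,1,6
step 4: dequeue 3; queue=[4,5,2]; order=0,1,6,3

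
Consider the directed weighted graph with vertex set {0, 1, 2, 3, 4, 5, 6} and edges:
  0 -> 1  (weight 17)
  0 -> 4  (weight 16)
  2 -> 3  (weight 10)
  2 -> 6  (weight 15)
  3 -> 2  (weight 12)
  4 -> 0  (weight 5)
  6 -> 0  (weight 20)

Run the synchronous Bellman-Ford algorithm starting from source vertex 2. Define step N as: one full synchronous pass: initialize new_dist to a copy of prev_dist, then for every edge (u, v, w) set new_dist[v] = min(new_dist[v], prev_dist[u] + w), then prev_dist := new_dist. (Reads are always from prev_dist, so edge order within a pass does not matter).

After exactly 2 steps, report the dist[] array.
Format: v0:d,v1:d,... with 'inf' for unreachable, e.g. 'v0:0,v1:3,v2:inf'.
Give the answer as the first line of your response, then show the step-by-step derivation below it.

v0:35,v1:inf,v2:0,v3:10,v4:inf,v5:inf,v6:15

step 1: dist = v0:inf,v1:inf,v2:0,v3:10,v4:inf,v5:inf,v6:15
step 2: dist = v0:35,v1:inf,v2:0,v3:10,v4:inf,v5:inf,v6:15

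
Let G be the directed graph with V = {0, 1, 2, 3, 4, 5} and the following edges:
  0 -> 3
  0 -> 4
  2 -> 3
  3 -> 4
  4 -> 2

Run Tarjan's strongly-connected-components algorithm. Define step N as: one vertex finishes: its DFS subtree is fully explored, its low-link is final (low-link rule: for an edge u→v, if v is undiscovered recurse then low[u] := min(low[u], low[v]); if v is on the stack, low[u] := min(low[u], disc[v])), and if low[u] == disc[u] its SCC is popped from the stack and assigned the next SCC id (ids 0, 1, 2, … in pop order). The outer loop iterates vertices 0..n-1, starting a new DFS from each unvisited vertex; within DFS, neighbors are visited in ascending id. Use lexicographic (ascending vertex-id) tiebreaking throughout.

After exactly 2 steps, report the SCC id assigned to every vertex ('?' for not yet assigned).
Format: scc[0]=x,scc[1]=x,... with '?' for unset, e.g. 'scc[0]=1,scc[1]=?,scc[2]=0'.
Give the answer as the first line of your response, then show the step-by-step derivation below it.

scc[0]=?,scc[1]=?,scc[2]=?,scc[3]=?,scc[4]=?,scc[5]=?

step 1: low=(low[0]=0,low[1]=?,low[2]=1,low[3]=1,low[4]=2,low[5]=?); scc=(scc[0]=?,scc[1]=?,scc[2]=?,scc[3]=?,scc[4]=?,scc[5]=?)
step 2: low=(low[0]=0,low[1]=?,low[2]=1,low[3]=1,low[4]=1,low[5]=?); scc=(scc[0]=?,scc[1]=?,scc[2]=?,scc[3]=?,scc[4]=?,scc[5]=?)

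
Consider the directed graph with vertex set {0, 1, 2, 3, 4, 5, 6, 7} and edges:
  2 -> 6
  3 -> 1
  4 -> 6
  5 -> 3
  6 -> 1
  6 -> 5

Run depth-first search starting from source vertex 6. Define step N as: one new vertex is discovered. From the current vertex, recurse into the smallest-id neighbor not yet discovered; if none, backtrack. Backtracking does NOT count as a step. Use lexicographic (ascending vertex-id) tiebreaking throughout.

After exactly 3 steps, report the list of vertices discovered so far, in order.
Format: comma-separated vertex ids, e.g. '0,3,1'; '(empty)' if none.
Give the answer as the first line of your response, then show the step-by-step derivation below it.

6,1,5

step 1: discover 6; path=6; order=6
step 2: discover 1; path=6>1; order=6,1
step 3: discover 5; path=6>5; order=6,1,5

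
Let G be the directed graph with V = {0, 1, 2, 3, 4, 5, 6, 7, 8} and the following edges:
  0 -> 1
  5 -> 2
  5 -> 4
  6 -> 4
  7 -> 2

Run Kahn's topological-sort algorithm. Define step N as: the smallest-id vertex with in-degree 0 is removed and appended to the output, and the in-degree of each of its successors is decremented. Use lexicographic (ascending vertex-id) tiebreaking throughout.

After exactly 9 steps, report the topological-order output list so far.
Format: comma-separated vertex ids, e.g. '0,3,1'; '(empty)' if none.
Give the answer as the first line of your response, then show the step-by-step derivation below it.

0,1,3,5,6,4,7,2,8

step 1: output 0; order=[0]; indeg=(0,0,2,0,2,0,0,0,0)
step 2: output 1; order=[0,1]; indeg=(0,0,2,0,2,0,0,0,0)
step 3: output 3; order=[0,1,3]; indeg=(0,0,2,0,2,0,0,0,0)
step 4: output 5; order=[0,1,3,5]; indeg=(0,0,1,0,1,0,0,0,0)
step 5: output 6; order=[0,1,3,5,6]; indeg=(0,0,1,0,0,0,0,0,0)
step 6: output 4; order=[0,1,3,5,6,4]; indeg=(0,0,1,0,0,0,0,0,0)
step 7: output 7; order=[0,1,3,5,6,4,7]; indeg=(0,0,0,0,0,0,0,0,0)
step 8: output 2; order=[0,1,3,5,6,4,7,2]; indeg=(0,0,0,0,0,0,0,0,0)
step 9: output 8; order=[0,1,3,5,6,4,7,2,8]; indeg=(0,0,0,0,0,0,0,0,0)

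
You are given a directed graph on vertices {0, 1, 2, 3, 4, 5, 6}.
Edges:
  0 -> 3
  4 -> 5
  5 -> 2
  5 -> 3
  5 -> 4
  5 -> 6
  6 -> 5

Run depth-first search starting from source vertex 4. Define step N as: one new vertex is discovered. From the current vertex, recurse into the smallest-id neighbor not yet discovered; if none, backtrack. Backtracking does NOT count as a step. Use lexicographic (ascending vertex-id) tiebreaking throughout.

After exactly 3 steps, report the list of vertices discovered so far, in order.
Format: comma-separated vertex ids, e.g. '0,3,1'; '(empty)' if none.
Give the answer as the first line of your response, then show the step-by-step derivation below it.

4,5,2

step 1: discover 4; path=4; order=4
step 2: discover 5; path=4>5; order=4,5
step 3: discover 2; path=4>5>2; order=4,5,2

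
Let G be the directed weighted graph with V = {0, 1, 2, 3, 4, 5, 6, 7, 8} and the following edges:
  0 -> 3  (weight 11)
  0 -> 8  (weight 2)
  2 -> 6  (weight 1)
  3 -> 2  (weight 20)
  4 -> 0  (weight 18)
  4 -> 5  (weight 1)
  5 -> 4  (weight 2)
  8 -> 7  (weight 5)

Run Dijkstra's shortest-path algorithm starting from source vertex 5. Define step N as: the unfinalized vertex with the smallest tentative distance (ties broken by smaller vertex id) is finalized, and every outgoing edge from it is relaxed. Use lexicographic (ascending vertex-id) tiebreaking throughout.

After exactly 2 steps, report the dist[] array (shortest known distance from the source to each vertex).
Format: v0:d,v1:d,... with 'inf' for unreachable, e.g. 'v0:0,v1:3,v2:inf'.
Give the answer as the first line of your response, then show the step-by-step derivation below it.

v0:20,v1:inf,v2:inf,v3:inf,v4:2,v5:0,v6:inf,v7:inf,v8:inf

step 1: dist = v0:inf,v1:inf,v2:inf,v3:inf,v4:2,v5:0,v6:inf,v7:inf,v8:inf
step 2: dist = v0:20,v1:inf,v2:inf,v3:inf,v4:2,v5:0,v6:inf,v7:inf,v8:inf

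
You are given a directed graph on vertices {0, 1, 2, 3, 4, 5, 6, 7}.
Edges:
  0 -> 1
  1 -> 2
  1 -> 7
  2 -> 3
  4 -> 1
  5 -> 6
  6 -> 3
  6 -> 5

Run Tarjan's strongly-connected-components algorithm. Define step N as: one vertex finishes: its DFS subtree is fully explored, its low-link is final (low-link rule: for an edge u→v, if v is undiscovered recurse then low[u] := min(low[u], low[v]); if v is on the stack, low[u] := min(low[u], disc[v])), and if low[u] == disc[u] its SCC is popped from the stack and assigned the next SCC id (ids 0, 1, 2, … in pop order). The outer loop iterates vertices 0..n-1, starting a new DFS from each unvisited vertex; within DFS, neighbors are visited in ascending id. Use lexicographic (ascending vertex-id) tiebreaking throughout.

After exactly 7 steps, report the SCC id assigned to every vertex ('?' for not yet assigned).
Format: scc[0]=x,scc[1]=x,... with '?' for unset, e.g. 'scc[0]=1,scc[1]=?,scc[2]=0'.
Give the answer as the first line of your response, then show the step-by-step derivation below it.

scc[0]=4,scc[1]=3,scc[2]=1,scc[3]=0,scc[4]=5,scc[5]=?,scc[6]=?,scc[7]=2

step 1: low=(low[0]=0,low[1]=1,low[2]=2,low[3]=3,low[4]=?,low[5]=?,low[6]=?,low[7]=?); scc=(scc[0]=?,scc[1]=?,scc[2]=?,scc[3]=0,scc[4]=?,scc[5]=?,scc[6]=?,scc[7]=?)
step 2: low=(low[0]=0,low[1]=1,low[2]=2,low[3]=3,low[4]=?,low[5]=?,low[6]=?,low[7]=?); scc=(scc[0]=?,scc[1]=?,scc[2]=1,scc[3]=0,scc[4]=?,scc[5]=?,scc[6]=?,scc[7]=?)
step 3: low=(low[0]=0,low[1]=1,low[2]=2,low[3]=3,low[4]=?,low[5]=?,low[6]=?,low[7]=4); scc=(scc[0]=?,scc[1]=?,scc[2]=1,scc[3]=0,scc[4]=?,scc[5]=?,scc[6]=?,scc[7]=2)
step 4: low=(low[0]=0,low[1]=1,low[2]=2,low[3]=3,low[4]=?,low[5]=?,low[6]=?,low[7]=4); scc=(scc[0]=?,scc[1]=3,scc[2]=1,scc[3]=0,scc[4]=?,scc[5]=?,scc[6]=?,scc[7]=2)
step 5: low=(low[0]=0,low[1]=1,low[2]=2,low[3]=3,low[4]=?,low[5]=?,low[6]=?,low[7]=4); scc=(scc[0]=4,scc[1]=3,scc[2]=1,scc[3]=0,scc[4]=?,scc[5]=?,scc[6]=?,scc[7]=2)
step 6: low=(low[0]=0,low[1]=1,low[2]=2,low[3]=3,low[4]=5,low[5]=?,low[6]=?,low[7]=4); scc=(scc[0]=4,scc[1]=3,scc[2]=1,scc[3]=0,scc[4]=5,scc[5]=?,scc[6]=?,scc[7]=2)
step 7: low=(low[0]=0,low[1]=1,low[2]=2,low[3]=3,low[4]=5,low[5]=6,low[6]=6,low[7]=4); scc=(scc[0]=4,scc[1]=3,scc[2]=1,scc[3]=0,scc[4]=5,scc[5]=?,scc[6]=?,scc[7]=2)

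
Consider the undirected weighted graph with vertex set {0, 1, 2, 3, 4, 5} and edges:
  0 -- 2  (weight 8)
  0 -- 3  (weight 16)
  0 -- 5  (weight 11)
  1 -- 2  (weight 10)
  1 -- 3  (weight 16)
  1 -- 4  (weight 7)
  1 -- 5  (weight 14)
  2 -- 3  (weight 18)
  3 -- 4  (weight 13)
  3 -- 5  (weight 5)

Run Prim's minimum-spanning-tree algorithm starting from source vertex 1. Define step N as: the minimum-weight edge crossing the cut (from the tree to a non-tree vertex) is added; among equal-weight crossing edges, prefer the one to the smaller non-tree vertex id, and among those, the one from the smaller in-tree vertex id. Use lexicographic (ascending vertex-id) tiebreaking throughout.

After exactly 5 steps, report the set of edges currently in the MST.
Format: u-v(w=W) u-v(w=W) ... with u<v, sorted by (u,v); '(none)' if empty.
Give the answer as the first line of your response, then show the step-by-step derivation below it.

0-2(w=8) 0-5(w=11) 1-2(w=10) 1-4(w=7) 3-5(w=5)

step 1: add edge 1-4 (w=7); MST = {1-4(w=7)}
step 2: add edge 1-2 (w=10); MST = {1-2(w=10) 1-4(w=7)}
step 3: add edge 0-2 (w=8); MST = {0-2(w=8) 1-2(w=10) 1-4(w=7)}
step 4: add edge 0-5 (w=11); MST = {0-2(w=8) 0-5(w=11) 1-2(w=10) 1-4(w=7)}
step 5: add edge 3-5 (w=5); MST = {0-2(w=8) 0-5(w=11) 1-2(w=10) 1-4(w=7) 3-5(w=5)}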